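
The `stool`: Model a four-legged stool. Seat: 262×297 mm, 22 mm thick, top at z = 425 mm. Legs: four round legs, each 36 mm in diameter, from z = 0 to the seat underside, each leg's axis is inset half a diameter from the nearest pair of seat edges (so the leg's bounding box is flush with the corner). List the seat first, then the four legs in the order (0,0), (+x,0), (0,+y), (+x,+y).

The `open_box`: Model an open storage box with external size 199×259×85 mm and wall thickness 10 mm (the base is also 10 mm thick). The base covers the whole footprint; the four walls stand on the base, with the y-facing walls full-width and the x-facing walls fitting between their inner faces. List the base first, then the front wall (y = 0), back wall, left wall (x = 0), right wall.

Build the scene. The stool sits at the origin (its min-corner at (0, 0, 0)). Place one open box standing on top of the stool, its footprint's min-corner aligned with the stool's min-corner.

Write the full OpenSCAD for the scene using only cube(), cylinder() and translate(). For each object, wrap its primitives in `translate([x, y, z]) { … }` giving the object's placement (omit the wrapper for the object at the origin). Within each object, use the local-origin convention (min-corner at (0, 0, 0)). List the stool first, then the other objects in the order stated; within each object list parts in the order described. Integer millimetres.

translate([0, 0, 403]) cube([262, 297, 22]);
translate([18, 18, 0]) cylinder(h = 403, r = 18);
translate([244, 18, 0]) cylinder(h = 403, r = 18);
translate([18, 279, 0]) cylinder(h = 403, r = 18);
translate([244, 279, 0]) cylinder(h = 403, r = 18);
translate([0, 0, 425]) {
  cube([199, 259, 10]);
  translate([0, 0, 10]) cube([199, 10, 75]);
  translate([0, 249, 10]) cube([199, 10, 75]);
  translate([0, 10, 10]) cube([10, 239, 75]);
  translate([189, 10, 10]) cube([10, 239, 75]);
}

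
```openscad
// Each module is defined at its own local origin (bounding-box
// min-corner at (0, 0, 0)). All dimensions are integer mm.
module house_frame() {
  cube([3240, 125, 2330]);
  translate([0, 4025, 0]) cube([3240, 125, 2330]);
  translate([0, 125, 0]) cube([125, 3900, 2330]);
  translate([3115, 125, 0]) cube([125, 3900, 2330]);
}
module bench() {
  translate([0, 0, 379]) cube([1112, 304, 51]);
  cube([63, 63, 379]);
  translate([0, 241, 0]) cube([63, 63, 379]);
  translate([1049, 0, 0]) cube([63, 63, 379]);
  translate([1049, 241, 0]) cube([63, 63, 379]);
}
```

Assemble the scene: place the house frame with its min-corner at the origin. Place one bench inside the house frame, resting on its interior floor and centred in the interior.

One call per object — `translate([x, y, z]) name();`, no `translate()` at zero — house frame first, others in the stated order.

house_frame();
translate([1064, 1923, 0]) bench();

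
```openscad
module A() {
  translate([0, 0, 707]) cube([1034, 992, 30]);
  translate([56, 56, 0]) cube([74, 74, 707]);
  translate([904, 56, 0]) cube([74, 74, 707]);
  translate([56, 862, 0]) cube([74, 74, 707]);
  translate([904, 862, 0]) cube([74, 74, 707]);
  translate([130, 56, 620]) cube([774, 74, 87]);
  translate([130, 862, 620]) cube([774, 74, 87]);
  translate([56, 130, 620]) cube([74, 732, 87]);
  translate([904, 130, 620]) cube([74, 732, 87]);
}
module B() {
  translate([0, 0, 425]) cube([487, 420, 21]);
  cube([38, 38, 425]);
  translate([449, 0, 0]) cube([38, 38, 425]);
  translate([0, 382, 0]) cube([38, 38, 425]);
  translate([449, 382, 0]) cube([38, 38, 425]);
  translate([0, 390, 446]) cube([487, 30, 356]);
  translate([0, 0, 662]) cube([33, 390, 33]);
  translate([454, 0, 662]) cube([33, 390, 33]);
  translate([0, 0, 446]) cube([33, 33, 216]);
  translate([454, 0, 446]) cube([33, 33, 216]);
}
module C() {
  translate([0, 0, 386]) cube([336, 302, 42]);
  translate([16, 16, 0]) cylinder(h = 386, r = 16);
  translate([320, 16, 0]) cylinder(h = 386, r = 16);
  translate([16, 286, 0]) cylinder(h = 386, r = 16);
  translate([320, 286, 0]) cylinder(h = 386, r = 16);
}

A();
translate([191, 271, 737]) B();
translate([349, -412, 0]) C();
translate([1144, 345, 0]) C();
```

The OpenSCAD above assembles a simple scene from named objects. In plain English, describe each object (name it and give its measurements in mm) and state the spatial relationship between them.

A is a table: top 1034 mm (x) × 992 mm (y), 30 mm thick, upper face at z = 737 mm, on four 74×74 mm square legs, each inset 56 mm from the nearest pair of top edges, running from z = 0 to the bottom of the top. Four apron rails, 74 mm thick and 87 mm tall, run between adjacent legs with their top edges flush with the underside of the top and their outer faces flush with the legs' outer faces.

B is a chair. The seat is a 487×420×21 mm slab with its top at z = 446 mm, on four 38×38 mm corner legs (flush with the seat edges, standing on z = 0). A flat backrest 30 mm thick, 356 mm tall, spans the full seat width and rises from the seat top along its +y edge, rear face flush with the rear of the seat. Two armrests of 33×33 mm section run along each side from the seat's front edge to the front of the backrest, top faces 249 mm above the seat top and outer faces flush with the seat's x-edges; a 33×33 mm post under the front of each armrest stands on the seat at the front corner.

C is a four-legged stool. The seat is a 336×302×42 mm slab whose top surface is at z = 428 mm; four round legs, each 32 mm in diameter, run from the floor (z = 0) to the underside of the seat, each leg's axis is inset half a diameter from the nearest pair of seat edges (so the leg's bounding box is flush with the corner).

The chair is on top of the table. Two stools sit around the table at the −y, +x sides.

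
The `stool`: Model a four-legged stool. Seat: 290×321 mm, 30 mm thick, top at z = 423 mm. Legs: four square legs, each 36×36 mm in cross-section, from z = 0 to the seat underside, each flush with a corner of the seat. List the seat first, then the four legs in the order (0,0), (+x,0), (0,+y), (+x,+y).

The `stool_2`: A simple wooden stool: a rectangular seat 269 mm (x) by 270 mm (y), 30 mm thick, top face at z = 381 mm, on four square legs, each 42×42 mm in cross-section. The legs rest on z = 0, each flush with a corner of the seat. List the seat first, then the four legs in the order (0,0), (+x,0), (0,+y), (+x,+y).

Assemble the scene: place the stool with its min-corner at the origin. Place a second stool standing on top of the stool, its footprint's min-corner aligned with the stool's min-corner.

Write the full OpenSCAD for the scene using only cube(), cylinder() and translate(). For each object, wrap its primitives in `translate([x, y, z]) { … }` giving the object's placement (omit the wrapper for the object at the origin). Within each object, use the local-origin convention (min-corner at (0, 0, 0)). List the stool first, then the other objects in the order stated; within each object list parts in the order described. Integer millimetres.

translate([0, 0, 393]) cube([290, 321, 30]);
cube([36, 36, 393]);
translate([254, 0, 0]) cube([36, 36, 393]);
translate([0, 285, 0]) cube([36, 36, 393]);
translate([254, 285, 0]) cube([36, 36, 393]);
translate([0, 0, 423]) {
  translate([0, 0, 351]) cube([269, 270, 30]);
  cube([42, 42, 351]);
  translate([227, 0, 0]) cube([42, 42, 351]);
  translate([0, 228, 0]) cube([42, 42, 351]);
  translate([227, 228, 0]) cube([42, 42, 351]);
}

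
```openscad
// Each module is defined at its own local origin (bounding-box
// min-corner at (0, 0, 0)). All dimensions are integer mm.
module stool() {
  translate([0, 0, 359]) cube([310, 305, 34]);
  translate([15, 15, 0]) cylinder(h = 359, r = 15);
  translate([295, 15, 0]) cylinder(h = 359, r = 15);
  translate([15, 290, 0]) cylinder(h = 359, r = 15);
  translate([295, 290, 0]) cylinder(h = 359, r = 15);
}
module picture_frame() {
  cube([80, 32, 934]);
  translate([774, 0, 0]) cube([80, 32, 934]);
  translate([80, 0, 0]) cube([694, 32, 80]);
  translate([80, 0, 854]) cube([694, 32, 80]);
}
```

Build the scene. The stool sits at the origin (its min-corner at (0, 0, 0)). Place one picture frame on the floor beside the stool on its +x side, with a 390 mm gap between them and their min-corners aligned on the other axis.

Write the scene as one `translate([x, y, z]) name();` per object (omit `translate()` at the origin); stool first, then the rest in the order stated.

stool();
translate([700, 0, 0]) picture_frame();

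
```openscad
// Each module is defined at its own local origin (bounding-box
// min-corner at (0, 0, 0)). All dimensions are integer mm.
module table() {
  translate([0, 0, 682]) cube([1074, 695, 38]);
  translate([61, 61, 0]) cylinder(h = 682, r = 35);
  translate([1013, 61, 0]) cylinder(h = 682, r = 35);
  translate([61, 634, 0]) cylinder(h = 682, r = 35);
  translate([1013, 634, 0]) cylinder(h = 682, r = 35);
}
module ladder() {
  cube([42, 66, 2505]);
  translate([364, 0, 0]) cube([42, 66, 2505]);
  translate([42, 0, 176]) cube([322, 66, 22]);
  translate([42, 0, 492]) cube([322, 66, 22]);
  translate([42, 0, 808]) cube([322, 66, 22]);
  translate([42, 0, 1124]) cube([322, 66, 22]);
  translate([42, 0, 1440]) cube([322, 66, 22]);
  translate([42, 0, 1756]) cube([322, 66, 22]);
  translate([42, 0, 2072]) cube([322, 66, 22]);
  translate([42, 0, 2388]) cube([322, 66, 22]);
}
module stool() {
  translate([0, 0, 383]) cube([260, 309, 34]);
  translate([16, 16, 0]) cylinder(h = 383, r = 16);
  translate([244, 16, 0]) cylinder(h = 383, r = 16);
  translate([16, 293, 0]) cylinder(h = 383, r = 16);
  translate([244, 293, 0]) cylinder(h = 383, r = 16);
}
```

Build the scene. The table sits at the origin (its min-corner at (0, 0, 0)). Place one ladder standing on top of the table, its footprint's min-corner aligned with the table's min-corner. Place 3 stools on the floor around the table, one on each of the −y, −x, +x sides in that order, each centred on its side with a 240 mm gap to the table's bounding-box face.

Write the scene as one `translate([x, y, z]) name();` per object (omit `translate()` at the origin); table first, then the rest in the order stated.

table();
translate([0, 0, 720]) ladder();
translate([407, -549, 0]) stool();
translate([-500, 193, 0]) stool();
translate([1314, 193, 0]) stool();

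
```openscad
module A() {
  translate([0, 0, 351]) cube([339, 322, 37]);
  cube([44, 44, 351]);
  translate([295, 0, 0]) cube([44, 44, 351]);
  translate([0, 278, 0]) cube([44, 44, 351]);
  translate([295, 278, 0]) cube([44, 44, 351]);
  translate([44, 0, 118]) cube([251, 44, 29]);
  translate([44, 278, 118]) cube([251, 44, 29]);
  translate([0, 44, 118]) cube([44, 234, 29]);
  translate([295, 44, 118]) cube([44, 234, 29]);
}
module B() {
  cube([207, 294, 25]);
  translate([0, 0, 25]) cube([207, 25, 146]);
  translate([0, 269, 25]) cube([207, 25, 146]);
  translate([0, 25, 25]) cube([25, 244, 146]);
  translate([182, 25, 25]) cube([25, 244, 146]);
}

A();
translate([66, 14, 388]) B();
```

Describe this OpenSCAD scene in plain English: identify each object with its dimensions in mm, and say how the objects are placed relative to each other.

A is a simple wooden stool: a rectangular seat 339 mm (x) by 322 mm (y), 37 mm thick, top face at z = 388 mm, on four square legs, each 44×44 mm in cross-section. The legs rest on z = 0, each flush with a corner of the seat. Four stretchers, 44 mm wide and 29 mm tall, connect adjacent legs with their undersides at z = 118 mm, each running between the inner faces of the legs it joins and aligned with the legs' outer faces on the other axis.

B is an open storage box with external size 207×294×171 mm and wall thickness 25 mm (the base is also 25 mm thick). The base covers the whole footprint; the four walls stand on the base, with the y-facing walls full-width and the x-facing walls fitting between their inner faces.

The open box is on top of the stool, centred.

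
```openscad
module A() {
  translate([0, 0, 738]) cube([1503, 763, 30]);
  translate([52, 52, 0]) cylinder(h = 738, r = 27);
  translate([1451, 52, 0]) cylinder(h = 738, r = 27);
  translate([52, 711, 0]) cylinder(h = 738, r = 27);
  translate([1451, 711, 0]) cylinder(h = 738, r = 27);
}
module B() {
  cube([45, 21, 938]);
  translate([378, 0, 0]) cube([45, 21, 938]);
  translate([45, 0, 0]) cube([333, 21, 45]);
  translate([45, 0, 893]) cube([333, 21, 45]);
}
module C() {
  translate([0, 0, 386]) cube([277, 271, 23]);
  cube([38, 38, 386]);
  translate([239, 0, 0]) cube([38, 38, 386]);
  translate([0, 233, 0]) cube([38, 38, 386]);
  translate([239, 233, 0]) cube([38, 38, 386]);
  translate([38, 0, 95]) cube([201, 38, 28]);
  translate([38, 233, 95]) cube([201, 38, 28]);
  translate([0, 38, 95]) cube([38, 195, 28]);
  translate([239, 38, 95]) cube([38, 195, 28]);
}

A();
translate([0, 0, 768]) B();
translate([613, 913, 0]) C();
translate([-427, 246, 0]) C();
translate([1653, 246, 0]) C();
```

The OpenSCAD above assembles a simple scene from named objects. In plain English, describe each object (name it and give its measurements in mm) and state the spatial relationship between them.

A is a table: top 1503 mm (x) × 763 mm (y), 30 mm thick, upper face at z = 768 mm, on four round legs of 54 mm diameter, each leg's bounding box inset 25 mm from the nearest pair of top edges, running from z = 0 to the bottom of the top.

B is a rectangular picture frame lying in the x–z plane (depth along y). The opening is 333 mm wide (x) by 848 mm tall (z), surrounded by a border 45 mm wide on all four sides. The frame is 21 mm deep and is made of two full-height vertical stiles with two horizontal rails fitted between them.

C is a four-legged stool. The seat is a 277×271×23 mm slab whose top surface is at z = 409 mm; four square legs, each 38×38 mm in cross-section, run from the floor (z = 0) to the underside of the seat, each flush with a corner of the seat. Four stretchers, 38 mm wide and 28 mm tall, connect adjacent legs with their undersides at z = 95 mm, each running between the inner faces of the legs it joins and aligned with the legs' outer faces on the other axis.

The picture frame is on top of the table. Three stools sit around the table at the +y, −x, +x sides.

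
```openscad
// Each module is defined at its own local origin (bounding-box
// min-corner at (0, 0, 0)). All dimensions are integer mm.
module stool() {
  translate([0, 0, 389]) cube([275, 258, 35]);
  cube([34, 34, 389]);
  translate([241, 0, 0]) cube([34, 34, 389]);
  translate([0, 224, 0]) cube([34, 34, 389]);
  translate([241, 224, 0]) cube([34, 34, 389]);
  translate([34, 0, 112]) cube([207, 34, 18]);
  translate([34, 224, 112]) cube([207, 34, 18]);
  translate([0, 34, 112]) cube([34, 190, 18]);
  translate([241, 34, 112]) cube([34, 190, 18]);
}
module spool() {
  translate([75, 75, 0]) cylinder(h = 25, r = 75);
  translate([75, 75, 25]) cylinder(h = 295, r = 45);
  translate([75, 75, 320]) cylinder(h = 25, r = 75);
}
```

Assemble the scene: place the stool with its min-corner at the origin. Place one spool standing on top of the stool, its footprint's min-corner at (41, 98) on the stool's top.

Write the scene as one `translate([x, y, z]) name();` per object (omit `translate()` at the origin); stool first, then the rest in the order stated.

stool();
translate([41, 98, 424]) spool();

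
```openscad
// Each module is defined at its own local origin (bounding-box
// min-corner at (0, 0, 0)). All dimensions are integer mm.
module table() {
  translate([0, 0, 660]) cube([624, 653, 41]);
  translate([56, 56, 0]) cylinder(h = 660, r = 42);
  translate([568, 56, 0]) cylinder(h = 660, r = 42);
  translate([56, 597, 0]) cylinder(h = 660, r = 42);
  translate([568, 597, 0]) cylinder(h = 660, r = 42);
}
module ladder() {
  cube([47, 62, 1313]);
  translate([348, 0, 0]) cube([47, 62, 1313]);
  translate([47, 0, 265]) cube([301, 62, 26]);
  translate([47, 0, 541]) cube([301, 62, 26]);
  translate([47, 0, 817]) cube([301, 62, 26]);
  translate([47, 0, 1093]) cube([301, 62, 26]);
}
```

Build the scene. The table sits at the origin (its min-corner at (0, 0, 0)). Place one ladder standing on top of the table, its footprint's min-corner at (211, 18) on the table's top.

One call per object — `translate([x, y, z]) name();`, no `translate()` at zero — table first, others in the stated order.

table();
translate([211, 18, 701]) ladder();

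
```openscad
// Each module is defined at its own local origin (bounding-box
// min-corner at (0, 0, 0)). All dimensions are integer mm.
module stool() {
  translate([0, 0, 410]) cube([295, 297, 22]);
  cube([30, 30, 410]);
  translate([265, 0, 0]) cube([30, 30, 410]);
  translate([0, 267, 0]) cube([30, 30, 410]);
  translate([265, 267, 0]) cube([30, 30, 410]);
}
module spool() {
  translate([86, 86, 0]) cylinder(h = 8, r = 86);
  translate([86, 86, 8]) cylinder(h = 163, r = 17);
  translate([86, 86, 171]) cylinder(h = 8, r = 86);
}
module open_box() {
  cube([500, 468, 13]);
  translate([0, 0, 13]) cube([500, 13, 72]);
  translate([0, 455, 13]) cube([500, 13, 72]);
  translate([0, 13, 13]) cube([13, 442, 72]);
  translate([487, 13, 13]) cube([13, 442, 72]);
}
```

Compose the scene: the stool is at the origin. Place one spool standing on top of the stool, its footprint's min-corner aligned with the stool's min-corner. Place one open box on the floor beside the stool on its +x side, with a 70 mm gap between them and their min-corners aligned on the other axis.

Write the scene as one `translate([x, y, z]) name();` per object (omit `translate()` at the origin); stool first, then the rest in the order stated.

stool();
translate([0, 0, 432]) spool();
translate([365, 0, 0]) open_box();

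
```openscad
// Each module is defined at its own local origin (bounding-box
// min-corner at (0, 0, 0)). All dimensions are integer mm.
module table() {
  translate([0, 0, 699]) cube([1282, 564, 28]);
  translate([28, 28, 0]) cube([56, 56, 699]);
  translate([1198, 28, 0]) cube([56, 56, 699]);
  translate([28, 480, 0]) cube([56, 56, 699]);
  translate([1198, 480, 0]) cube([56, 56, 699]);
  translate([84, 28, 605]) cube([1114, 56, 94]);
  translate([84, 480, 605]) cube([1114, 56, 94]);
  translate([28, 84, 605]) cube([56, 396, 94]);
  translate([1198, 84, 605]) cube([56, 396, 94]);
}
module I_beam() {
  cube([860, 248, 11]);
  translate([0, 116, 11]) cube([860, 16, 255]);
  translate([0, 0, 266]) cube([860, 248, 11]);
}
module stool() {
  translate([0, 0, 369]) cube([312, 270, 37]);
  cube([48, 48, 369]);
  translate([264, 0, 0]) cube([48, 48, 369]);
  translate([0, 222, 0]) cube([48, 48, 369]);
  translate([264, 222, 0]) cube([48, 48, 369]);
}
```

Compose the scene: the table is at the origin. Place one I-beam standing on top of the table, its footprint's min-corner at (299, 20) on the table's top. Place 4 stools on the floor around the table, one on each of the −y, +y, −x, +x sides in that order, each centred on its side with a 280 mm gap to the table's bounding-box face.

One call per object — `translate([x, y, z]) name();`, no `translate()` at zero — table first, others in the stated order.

table();
translate([299, 20, 727]) I_beam();
translate([485, -550, 0]) stool();
translate([485, 844, 0]) stool();
translate([-592, 147, 0]) stool();
translate([1562, 147, 0]) stool();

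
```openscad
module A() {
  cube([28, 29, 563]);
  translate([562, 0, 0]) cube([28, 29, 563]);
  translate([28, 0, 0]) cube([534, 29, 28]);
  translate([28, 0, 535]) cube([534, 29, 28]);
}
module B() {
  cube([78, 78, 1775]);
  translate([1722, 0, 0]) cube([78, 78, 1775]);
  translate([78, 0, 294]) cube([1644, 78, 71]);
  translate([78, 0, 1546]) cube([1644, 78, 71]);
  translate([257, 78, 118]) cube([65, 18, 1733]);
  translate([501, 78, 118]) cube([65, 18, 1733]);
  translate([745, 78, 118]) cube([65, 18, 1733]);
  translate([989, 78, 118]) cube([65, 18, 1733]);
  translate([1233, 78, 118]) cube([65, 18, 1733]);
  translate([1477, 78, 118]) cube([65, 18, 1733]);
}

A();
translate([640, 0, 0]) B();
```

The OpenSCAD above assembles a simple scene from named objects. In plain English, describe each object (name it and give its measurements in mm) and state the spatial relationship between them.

A is a rectangular picture frame lying in the x–z plane (depth along y). The opening is 534 mm wide (x) by 507 mm tall (z), surrounded by a border 28 mm wide on all four sides. The frame is 29 mm deep and is made of two full-height vertical stiles with two horizontal rails fitted between them.

B is a fence section. Two 78×78 mm posts, 1775 mm tall, stand on the floor with a clear span of 1644 mm between their inner faces. Two horizontal rails of 78×71 mm section span the gap between the posts with their undersides at z = 294 mm and z = 1546 mm, flush with the posts' −y face. 6 pickets, each 65 mm wide, 18 mm thick and 1733 mm tall, are fixed to the +y face of the rails with their bottoms at z = 118 mm, evenly spaced across the span with equal gaps (rounded down to the nearest mm) at the −x end and between each pair — any rounding remainder accumulates at the +x end.

The fence section is on the floor beside the picture frame on its +x side.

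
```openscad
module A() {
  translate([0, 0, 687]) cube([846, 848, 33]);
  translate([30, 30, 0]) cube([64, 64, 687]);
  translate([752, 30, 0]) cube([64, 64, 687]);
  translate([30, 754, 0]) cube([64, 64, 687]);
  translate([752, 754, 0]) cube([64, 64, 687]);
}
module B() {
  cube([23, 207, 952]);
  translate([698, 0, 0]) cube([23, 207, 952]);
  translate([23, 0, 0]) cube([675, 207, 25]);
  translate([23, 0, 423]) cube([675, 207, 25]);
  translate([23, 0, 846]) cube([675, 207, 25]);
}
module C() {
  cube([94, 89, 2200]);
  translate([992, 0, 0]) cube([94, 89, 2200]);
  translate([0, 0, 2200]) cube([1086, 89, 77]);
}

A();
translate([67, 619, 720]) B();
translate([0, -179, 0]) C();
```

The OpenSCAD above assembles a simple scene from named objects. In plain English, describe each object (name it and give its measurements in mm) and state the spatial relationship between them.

A is a table: top 846 mm (x) × 848 mm (y), 33 mm thick, upper face at z = 720 mm, on four 64×64 mm square legs, each inset 30 mm from the nearest pair of top edges, running from z = 0 to the bottom of the top.

B is an open bookshelf. Two side panels, each 23 mm thick, 207 mm deep and 952 mm tall, stand 721 mm apart (outside-to-outside). Between them sit 3 shelves, each 25 mm thick and 207 mm deep, spanning the full gap between the sides. The bottom shelf rests on the floor (its underside at z = 0) and the clear gap between one shelf's top and the next shelf's underside is 398 mm.

C is a rectangular door frame: two vertical jambs of 94×89 mm section, 2200 mm tall, with a clear opening 898 mm wide between their inner faces. A header 77 mm tall and 89 mm deep lies on top of the jambs and spans the full outside width.

The bookshelf is on top of the table. The door frame is on the floor beside the table on its −y side.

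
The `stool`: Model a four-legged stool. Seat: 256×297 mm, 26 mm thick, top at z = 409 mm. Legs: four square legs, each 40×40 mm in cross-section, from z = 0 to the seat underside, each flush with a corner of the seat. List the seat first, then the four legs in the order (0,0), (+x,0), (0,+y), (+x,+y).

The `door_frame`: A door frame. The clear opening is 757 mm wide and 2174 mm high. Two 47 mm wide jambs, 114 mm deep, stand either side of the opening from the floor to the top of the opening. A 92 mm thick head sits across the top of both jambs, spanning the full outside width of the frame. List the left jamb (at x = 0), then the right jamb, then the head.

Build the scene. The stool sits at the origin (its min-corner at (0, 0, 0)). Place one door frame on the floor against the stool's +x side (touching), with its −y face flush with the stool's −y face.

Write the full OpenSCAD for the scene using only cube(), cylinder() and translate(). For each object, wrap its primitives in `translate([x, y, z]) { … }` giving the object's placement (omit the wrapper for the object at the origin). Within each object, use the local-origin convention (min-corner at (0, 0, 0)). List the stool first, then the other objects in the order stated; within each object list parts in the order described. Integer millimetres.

translate([0, 0, 383]) cube([256, 297, 26]);
cube([40, 40, 383]);
translate([216, 0, 0]) cube([40, 40, 383]);
translate([0, 257, 0]) cube([40, 40, 383]);
translate([216, 257, 0]) cube([40, 40, 383]);
translate([256, 0, 0]) {
  cube([47, 114, 2174]);
  translate([804, 0, 0]) cube([47, 114, 2174]);
  translate([0, 0, 2174]) cube([851, 114, 92]);
}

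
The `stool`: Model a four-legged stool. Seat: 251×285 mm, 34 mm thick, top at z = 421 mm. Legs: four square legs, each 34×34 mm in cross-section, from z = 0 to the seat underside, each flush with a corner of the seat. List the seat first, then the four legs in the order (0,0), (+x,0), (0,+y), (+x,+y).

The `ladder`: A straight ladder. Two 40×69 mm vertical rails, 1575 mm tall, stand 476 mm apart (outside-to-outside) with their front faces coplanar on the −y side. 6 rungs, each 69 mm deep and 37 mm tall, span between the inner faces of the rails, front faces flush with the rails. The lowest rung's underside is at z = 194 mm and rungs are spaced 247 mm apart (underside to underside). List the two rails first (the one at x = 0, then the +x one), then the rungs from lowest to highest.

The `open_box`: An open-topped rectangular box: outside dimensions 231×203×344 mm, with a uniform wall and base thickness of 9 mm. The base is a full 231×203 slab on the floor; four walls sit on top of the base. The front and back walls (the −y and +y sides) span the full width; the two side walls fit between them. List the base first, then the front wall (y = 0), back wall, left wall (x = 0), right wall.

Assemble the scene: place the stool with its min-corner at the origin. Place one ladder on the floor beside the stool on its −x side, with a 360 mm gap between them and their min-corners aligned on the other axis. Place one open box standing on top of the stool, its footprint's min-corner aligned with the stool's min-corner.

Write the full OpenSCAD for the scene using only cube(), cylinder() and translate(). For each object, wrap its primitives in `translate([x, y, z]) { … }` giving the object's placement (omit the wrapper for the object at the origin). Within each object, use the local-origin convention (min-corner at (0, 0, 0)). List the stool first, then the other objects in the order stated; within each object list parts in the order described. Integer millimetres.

translate([0, 0, 387]) cube([251, 285, 34]);
cube([34, 34, 387]);
translate([217, 0, 0]) cube([34, 34, 387]);
translate([0, 251, 0]) cube([34, 34, 387]);
translate([217, 251, 0]) cube([34, 34, 387]);
translate([-836, 0, 0]) {
  cube([40, 69, 1575]);
  translate([436, 0, 0]) cube([40, 69, 1575]);
  translate([40, 0, 194]) cube([396, 69, 37]);
  translate([40, 0, 441]) cube([396, 69, 37]);
  translate([40, 0, 688]) cube([396, 69, 37]);
  translate([40, 0, 935]) cube([396, 69, 37]);
  translate([40, 0, 1182]) cube([396, 69, 37]);
  translate([40, 0, 1429]) cube([396, 69, 37]);
}
translate([0, 0, 421]) {
  cube([231, 203, 9]);
  translate([0, 0, 9]) cube([231, 9, 335]);
  translate([0, 194, 9]) cube([231, 9, 335]);
  translate([0, 9, 9]) cube([9, 185, 335]);
  translate([222, 9, 9]) cube([9, 185, 335]);
}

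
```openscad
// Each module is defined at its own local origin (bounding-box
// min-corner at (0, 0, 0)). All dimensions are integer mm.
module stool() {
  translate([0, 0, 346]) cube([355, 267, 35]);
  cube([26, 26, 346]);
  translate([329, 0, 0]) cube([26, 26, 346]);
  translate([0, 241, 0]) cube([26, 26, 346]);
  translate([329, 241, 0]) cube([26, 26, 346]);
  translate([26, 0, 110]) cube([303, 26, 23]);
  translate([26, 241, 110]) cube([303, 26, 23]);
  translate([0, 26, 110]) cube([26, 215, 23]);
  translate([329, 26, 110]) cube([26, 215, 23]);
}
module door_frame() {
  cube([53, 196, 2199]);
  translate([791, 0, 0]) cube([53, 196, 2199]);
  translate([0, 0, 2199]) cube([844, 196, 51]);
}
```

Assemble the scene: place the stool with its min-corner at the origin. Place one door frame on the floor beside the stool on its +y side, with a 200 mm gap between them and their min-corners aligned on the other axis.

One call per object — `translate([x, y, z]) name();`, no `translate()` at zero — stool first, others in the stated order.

stool();
translate([0, 467, 0]) door_frame();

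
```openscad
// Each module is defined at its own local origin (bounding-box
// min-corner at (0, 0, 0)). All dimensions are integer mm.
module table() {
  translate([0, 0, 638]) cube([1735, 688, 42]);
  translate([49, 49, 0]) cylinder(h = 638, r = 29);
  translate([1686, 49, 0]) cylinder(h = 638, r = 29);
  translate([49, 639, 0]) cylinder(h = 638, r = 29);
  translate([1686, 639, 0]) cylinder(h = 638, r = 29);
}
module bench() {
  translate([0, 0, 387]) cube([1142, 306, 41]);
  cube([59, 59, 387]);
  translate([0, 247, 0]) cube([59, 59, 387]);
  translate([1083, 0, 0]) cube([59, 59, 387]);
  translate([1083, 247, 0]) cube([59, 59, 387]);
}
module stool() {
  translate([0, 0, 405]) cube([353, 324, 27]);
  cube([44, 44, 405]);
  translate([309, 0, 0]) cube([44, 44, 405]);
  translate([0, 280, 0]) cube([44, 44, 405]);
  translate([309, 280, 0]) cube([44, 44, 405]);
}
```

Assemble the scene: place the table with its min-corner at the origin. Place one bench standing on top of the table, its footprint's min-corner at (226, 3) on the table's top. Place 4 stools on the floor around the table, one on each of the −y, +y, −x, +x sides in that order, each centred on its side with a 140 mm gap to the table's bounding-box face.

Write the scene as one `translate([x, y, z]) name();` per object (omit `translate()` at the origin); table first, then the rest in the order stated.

table();
translate([226, 3, 680]) bench();
translate([691, -464, 0]) stool();
translate([691, 828, 0]) stool();
translate([-493, 182, 0]) stool();
translate([1875, 182, 0]) stool();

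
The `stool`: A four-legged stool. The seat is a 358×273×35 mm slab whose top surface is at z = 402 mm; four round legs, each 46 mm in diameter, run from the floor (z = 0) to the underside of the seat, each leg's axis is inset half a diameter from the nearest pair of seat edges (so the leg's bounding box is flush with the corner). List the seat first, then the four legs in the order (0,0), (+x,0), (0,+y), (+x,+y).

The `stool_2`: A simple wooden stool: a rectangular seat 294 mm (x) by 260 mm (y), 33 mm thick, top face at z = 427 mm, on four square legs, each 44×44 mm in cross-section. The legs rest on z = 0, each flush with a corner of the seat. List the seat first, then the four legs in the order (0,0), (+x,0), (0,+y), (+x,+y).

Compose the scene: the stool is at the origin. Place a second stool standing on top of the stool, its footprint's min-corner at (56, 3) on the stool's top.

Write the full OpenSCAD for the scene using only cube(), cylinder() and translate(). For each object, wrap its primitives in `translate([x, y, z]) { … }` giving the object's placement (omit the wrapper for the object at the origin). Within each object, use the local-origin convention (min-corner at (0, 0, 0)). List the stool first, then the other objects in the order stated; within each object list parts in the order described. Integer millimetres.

translate([0, 0, 367]) cube([358, 273, 35]);
translate([23, 23, 0]) cylinder(h = 367, r = 23);
translate([335, 23, 0]) cylinder(h = 367, r = 23);
translate([23, 250, 0]) cylinder(h = 367, r = 23);
translate([335, 250, 0]) cylinder(h = 367, r = 23);
translate([56, 3, 402]) {
  translate([0, 0, 394]) cube([294, 260, 33]);
  cube([44, 44, 394]);
  translate([250, 0, 0]) cube([44, 44, 394]);
  translate([0, 216, 0]) cube([44, 44, 394]);
  translate([250, 216, 0]) cube([44, 44, 394]);
}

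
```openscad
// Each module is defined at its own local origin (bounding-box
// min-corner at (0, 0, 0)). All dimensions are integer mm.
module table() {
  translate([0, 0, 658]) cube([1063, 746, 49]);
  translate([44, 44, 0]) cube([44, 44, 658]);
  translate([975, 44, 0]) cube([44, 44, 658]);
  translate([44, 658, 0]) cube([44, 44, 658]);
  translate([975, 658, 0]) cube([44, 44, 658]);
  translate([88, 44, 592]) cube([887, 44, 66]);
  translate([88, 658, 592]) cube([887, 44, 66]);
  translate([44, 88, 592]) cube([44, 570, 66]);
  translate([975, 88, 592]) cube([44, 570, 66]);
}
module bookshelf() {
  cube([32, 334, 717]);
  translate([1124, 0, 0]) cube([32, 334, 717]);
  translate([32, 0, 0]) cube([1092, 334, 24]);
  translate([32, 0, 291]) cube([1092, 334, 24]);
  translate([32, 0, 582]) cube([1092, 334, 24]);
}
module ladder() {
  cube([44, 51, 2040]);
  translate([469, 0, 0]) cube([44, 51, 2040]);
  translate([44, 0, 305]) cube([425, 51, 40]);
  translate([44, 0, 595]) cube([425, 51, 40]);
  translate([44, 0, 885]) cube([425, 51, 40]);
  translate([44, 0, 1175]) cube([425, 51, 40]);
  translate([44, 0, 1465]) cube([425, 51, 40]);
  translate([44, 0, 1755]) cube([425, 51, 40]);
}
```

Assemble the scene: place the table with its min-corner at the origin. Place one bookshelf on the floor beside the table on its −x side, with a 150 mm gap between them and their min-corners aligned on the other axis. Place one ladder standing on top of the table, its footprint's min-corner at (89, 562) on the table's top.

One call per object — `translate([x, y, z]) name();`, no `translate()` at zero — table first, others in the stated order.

table();
translate([-1306, 0, 0]) bookshelf();
translate([89, 562, 707]) ladder();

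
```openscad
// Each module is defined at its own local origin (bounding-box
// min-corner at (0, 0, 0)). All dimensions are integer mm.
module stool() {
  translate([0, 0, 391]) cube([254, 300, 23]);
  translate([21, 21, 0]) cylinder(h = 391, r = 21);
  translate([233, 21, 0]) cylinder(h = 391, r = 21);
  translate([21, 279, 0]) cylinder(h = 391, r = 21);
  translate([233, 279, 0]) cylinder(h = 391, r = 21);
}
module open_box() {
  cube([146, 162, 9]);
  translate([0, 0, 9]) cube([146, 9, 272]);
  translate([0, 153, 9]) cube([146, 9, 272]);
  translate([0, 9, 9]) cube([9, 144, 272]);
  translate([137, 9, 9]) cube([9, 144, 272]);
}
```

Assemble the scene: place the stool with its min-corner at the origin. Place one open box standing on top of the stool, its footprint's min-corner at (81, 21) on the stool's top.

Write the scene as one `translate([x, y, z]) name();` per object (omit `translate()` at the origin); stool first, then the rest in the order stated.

stool();
translate([81, 21, 414]) open_box();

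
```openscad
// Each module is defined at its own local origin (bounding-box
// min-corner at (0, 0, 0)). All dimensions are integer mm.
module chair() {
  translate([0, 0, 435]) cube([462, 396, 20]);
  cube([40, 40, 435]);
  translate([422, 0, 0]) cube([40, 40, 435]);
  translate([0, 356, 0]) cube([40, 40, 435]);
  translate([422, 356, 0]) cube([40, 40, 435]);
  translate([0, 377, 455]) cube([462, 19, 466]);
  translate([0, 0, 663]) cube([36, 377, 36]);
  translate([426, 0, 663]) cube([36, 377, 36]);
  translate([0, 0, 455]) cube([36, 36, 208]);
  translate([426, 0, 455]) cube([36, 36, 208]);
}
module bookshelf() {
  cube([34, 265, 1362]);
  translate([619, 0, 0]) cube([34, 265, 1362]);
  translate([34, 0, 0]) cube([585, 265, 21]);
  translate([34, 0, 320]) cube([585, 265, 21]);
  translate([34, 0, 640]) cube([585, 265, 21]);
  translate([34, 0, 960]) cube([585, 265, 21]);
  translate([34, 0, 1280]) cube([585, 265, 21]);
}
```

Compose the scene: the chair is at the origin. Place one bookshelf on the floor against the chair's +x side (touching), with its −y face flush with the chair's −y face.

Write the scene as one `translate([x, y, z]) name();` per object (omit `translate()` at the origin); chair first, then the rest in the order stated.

chair();
translate([462, 0, 0]) bookshelf();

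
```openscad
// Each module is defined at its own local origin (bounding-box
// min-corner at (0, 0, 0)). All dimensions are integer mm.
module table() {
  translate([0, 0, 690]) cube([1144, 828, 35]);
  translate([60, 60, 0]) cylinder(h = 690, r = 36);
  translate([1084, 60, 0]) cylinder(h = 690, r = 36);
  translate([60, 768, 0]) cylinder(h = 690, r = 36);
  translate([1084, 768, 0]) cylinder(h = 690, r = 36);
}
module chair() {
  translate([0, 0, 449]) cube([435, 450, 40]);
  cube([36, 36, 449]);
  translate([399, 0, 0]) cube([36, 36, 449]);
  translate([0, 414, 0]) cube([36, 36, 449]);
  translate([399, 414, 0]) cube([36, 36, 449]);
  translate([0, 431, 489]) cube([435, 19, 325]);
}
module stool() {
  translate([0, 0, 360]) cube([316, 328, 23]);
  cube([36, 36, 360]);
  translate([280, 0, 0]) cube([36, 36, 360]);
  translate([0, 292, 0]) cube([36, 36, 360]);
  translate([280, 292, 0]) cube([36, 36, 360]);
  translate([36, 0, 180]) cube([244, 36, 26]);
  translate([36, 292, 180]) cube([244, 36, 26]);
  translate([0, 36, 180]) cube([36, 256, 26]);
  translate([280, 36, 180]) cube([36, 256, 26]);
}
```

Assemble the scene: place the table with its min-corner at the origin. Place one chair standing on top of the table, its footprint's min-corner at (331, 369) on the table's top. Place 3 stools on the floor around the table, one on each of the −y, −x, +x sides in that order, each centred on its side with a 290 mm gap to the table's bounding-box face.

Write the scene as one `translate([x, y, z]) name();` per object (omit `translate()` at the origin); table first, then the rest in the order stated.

table();
translate([331, 369, 725]) chair();
translate([414, -618, 0]) stool();
translate([-606, 250, 0]) stool();
translate([1434, 250, 0]) stool();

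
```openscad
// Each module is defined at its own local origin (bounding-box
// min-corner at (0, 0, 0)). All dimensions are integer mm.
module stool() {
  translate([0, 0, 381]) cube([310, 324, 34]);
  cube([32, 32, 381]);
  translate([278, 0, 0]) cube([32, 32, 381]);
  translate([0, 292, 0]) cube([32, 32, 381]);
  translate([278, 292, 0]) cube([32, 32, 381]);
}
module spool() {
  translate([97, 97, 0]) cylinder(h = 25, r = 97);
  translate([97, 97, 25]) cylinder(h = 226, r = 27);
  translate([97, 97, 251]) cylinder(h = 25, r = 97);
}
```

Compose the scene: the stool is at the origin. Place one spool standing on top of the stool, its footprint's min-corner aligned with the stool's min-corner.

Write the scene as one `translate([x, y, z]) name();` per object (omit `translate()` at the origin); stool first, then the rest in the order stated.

stool();
translate([0, 0, 415]) spool();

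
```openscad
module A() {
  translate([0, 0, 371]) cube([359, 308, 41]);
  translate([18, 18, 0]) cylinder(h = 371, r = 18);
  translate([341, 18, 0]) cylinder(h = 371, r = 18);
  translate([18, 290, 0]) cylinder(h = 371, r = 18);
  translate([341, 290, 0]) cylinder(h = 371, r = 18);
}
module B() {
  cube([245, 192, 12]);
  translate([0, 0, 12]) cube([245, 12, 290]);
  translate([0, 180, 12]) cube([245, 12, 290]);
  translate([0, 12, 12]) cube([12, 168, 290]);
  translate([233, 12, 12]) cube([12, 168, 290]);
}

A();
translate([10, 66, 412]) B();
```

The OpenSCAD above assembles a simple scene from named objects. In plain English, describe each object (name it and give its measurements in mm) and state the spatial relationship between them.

A is a four-legged stool. The seat is a 359×308×41 mm slab whose top surface is at z = 412 mm; four round legs, each 36 mm in diameter, run from the floor (z = 0) to the underside of the seat, each leg's axis is inset half a diameter from the nearest pair of seat edges (so the leg's bounding box is flush with the corner).

B is an open storage box with external size 245×192×302 mm and wall thickness 12 mm (the base is also 12 mm thick). The base covers the whole footprint; the four walls stand on the base, with the y-facing walls full-width and the x-facing walls fitting between their inner faces.

The open box is on top of the stool.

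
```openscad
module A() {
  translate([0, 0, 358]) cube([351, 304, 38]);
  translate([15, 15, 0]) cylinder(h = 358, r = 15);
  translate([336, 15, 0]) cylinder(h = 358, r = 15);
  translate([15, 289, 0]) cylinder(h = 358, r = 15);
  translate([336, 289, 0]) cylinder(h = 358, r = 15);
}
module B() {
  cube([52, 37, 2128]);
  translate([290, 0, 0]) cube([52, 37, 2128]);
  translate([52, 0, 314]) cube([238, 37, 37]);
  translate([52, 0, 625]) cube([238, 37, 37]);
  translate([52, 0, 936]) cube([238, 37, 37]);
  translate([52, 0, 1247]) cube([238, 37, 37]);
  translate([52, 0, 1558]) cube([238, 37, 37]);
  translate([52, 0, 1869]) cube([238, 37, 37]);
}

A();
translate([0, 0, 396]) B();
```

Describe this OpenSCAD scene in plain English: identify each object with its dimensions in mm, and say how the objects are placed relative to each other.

A is a four-legged stool. The seat is a 351×304×38 mm slab whose top surface is at z = 396 mm; four round legs, each 30 mm in diameter, run from the floor (z = 0) to the underside of the seat, each leg's axis is inset half a diameter from the nearest pair of seat edges (so the leg's bounding box is flush with the corner).

B is a wooden ladder with two side rails of 52×37 mm section and 2128 mm height, set 342 mm apart overall. Between them run 6 rectangular rungs (37 mm deep, 37 mm thick), front faces flush with the rails' −y face. The bottom of the first rung is 314 mm above the floor and each subsequent rung is 311 mm higher than the one below.

The ladder is on top of the stool.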